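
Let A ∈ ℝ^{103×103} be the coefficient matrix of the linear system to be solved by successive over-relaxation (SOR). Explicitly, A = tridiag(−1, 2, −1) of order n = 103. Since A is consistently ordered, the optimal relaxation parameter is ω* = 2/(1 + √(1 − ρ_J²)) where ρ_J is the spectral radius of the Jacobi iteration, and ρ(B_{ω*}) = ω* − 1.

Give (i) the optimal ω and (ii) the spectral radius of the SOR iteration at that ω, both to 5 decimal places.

ω* = 1.94136, ρ_SOR = 0.94136

n=103: λ(B_J) = 1 − λ(A)/2 = cos(kπ/104); k=1 gives ρ_J = 0.99954.
root = sin(π/104) = 0.030203  (since 1−cos² = sin²).
[ω*] 2 ÷ (1 + 0.030203) = 2 ÷ 1.030203 = 1.94136.
Hence ρ(B_{ω*}) = 1.94136 − 1 = 0.94136.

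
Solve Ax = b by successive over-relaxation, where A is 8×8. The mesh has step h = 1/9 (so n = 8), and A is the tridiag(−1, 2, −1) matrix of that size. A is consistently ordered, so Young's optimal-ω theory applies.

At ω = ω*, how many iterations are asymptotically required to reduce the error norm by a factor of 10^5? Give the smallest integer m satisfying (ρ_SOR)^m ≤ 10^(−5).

m = 17

With n=8, ρ(Jacobi) = cos(π/9) = 0.9396926.
1 − cos²(π/9) = sin²(π/9) ⇒ √(1−ρ_J²) = sin(π/9) = 0.3420201.
ω* = 2/(1+0.3420201) = 1.4902906
ρ_SOR = ω* − 1 ≈ 0.4902906.
5·ln10 = 11.5129; −ln(0.4902906) = 0.712757; m = ⌈11.5129/0.712757⌉ = ⌈16.153⌉ = 17.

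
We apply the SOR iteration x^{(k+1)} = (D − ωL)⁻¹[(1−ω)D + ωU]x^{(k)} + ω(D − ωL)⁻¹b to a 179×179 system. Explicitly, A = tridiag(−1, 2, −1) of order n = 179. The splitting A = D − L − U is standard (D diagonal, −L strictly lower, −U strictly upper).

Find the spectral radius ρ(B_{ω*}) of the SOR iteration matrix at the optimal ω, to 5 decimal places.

ρ_SOR = 0.96569

With n=179, ρ(Jacobi) = cos(π/180) = 0.99985.
1 − cos²(π/180) = sin²(π/180) ⇒ √(1−ρ_J²) = sin(π/180) = 0.017452.
Young: ω* = 2/(1+√(1−ρ_J²)) = 2/(1+0.017452) = 2/1.017452 = 1.96569.
[ρ_SOR] ω* − 1 = 0.96569.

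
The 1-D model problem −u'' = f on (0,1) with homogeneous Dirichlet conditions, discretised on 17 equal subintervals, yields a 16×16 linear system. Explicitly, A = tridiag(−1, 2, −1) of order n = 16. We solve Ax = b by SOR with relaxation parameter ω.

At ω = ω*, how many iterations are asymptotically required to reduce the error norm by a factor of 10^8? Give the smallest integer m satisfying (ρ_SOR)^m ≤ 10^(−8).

m = 50

spectrum of D⁻¹(L+U) = {cos(kπ/17) : 1≤k≤16}; ρ_J = cos(π/17) = 0.9829731.
√(1 − cos²(π/17)) = sin(π/17) ≈ 0.1837495.
Young: ω* = 2/(1+√(1−ρ_J²)) = 2/(1+0.1837495) = 2/1.1837495 = 1.6895466.
[ρ_SOR] ω* − 1 = 0.6895466.
8·ln10 = 18.4207; −ln(0.6895466) = 0.371721; m = ⌈18.4207/0.371721⌉ = ⌈49.555⌉ = 50.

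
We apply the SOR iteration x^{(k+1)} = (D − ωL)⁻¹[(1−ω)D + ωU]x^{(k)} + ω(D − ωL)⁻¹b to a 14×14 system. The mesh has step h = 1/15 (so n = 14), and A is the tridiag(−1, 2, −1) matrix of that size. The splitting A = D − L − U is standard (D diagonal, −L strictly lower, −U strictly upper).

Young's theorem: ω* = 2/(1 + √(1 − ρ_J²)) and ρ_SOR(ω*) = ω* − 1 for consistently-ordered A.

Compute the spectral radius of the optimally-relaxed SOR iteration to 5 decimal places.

[ρ_J] n=14: ρ(B_J) = cos(π/(n+1)) = cos(π/15) = 0.97815.
root = sin(π/15) = 0.207912  (since 1−cos² = sin²).
Young: ω* = 2/(1+√(1−ρ_J²)) = 2/(1+0.207912) = 2/1.207912 = 1.65575.
At ω = 1.65575 every |λ(B_ω)| = ω−1, so ρ_SOR = 0.65575.

ρ_SOR = 0.65575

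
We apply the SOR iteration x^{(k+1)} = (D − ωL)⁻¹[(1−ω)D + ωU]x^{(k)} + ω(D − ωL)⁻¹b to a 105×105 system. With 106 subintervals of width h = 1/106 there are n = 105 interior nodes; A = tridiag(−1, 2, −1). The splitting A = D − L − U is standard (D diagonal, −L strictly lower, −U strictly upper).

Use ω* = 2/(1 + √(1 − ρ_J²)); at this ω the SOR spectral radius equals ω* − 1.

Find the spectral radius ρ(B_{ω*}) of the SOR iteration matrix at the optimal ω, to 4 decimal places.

spectrum of D⁻¹(L+U) = {cos(kπ/106) : 1≤k≤105}; ρ_J = cos(π/106) = 0.9996.
√(1−ρ_J²) = |sin(π/106)| = 0.02963
ω* = 2/(1+0.02963) = 1.9424
and ρ(B_{ω*}) = 1.9424 − 1 = 0.9424.

ρ_SOR = 0.9424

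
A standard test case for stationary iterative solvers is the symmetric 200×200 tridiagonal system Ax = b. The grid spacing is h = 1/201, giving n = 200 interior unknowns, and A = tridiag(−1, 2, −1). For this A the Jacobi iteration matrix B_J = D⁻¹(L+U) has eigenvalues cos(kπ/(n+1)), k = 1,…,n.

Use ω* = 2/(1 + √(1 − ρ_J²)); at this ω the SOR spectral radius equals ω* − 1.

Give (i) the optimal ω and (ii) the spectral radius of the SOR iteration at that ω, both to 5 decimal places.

[ρ_J] n=200: ρ(B_J) = cos(π/(n+1)) = cos(π/201) = 0.99988.
√(1−ρ_J²) simplifies to sin(π/201) = 0.015629.
Young: ω* = 2/(1+√(1−ρ_J²)) = 2/(1+0.015629) = 2/1.015629 = 1.96922.
ρ_SOR = ω* − 1 = 1.96922 − 1 = 0.96922.

ω* = 1.96922, ρ_SOR = 0.96922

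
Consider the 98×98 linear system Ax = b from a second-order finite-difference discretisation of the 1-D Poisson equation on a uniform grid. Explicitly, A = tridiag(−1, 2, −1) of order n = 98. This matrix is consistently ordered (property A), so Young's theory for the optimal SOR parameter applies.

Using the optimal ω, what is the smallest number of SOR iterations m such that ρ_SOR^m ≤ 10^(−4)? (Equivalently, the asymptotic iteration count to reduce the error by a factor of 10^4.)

n=98: λ(B_J) = 1 − λ(A)/2 = cos(kπ/99); k=1 gives ρ_J = 0.9994965.
√(1−ρ_J²) simplifies to sin(π/99) = 0.0317279.
Young: ω* = 2/(1+√(1−ρ_J²)) = 2/(1+0.0317279) = 2/1.0317279 = 1.9384956.
ρ(B_{ω*}) = ω*−1 = 0.9384956
For 4 digits: m = 4·ln10 / (−ln 0.9384956) = 9.21034/0.0634771 = 145.097; round up → m = 146.

m = 146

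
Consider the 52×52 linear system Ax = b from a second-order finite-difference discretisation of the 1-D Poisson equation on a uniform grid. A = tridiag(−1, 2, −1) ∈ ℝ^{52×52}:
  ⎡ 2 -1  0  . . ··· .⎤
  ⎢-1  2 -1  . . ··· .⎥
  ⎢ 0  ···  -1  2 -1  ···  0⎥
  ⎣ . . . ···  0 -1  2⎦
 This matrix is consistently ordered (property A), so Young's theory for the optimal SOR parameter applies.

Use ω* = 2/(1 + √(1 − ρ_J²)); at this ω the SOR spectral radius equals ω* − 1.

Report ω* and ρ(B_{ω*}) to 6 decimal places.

ω* = 1.888145, ρ_SOR = 0.888145

n=52: λ(B_J) = 1 − λ(A)/2 = cos(kπ/53); k=1 gives ρ_J = 0.998244.
√(1−ρ_J²) = |sin(π/53)| = 0.0592406
ω* = 2/(1+0.0592406) = 1.888145
and ρ(B_{ω*}) = 1.888145 − 1 = 0.888145.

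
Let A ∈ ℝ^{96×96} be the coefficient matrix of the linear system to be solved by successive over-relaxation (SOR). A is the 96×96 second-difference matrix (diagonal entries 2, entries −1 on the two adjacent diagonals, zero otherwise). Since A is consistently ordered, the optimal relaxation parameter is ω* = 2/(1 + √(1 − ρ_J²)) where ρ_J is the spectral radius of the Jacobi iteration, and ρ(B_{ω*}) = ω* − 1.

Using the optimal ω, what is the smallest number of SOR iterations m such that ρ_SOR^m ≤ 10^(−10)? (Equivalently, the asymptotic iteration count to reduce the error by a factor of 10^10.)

[ρ_J] n=96: ρ(B_J) = cos(π/(n+1)) = cos(π/97) = 0.9994756.
1 − cos²(π/97) = sin²(π/97) ⇒ √(1−ρ_J²) = sin(π/97) = 0.0323819.
ω* = 2/(1+0.0323819) = 1.9372676
At ω = 1.9372676 every |λ(B_ω)| = ω−1, so ρ_SOR = 0.9372676.
10·ln10 = 23.0259; −ln(0.9372676) = 0.0647864; m = ⌈23.0259/0.0647864⌉ = ⌈355.413⌉ = 356.

m = 356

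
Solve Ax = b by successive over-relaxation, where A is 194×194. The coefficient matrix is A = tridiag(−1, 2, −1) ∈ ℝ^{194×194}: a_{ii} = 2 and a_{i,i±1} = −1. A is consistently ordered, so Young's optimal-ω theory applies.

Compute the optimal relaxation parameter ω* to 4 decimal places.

B_J for the 194×194 system has eigenvalues cos(kπ/195); ρ_J = cos(π/195) = 0.9999.
√(1 − cos²(π/195)) = sin(π/195) ≈ 0.01611.
So ω* = 2/1.01611 = 1.9683 (Young).
[ρ_SOR] ω* − 1 = 0.9683.

ω* = 1.9683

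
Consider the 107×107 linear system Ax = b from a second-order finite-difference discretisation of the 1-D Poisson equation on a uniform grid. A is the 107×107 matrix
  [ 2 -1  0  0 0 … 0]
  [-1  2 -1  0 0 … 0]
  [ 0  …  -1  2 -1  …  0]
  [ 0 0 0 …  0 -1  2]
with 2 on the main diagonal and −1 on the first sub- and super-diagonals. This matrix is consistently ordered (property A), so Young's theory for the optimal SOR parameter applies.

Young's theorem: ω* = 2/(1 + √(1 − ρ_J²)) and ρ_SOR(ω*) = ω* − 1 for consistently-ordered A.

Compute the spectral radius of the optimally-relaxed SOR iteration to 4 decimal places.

ρ_SOR = 0.9435

[ρ_J] n=107: ρ(B_J) = cos(π/(n+1)) = cos(π/108) = 0.9996.
1 − cos²(π/108) = sin²(π/108) ⇒ √(1−ρ_J²) = sin(π/108) = 0.02908.
[ω*] 2 ÷ (1 + 0.02908) = 2 ÷ 1.02908 = 1.9435.
ρ_SOR = ω* − 1 ≈ 0.9435.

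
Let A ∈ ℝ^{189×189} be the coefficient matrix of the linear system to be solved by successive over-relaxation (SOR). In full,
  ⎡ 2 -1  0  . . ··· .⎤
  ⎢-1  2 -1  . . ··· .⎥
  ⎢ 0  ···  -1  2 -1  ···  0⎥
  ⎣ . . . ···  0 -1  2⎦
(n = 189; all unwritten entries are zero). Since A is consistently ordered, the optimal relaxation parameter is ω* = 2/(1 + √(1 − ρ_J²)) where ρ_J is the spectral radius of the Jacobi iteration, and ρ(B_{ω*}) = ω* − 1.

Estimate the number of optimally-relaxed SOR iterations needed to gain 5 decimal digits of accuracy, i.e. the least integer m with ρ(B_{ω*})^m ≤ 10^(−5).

m = 349

spectrum of D⁻¹(L+U) = {cos(kπ/190) : 1≤k≤189}; ρ_J = cos(π/190) = 0.9998633.
√(1−ρ_J²) simplifies to sin(π/190) = 0.0165339.
ω* = 2/(1 + 0.0165339) = 2/1.0165339 = 1.9674700.
Hence ρ(B_{ω*}) = 1.9674700 − 1 = 0.9674700.
ρ_SOR^m ≤ 10^(−5) ⇔ m ≥ 5·ln10/(−ln 0.9674700) = 11.5129/0.0330709 = 348.128; m = ⌈348.128⌉ = 349.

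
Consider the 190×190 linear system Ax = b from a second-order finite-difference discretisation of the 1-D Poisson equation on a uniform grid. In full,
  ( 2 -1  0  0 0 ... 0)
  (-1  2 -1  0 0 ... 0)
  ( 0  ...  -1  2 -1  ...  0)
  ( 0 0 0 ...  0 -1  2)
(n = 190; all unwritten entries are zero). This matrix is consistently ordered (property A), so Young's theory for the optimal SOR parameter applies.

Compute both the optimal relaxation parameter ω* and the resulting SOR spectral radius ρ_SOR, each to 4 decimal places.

[ρ_J] n=190: ρ(B_J) = cos(π/(n+1)) = cos(π/191) = 0.9999.
1 − cos²(π/191) = sin²(π/191) ⇒ √(1−ρ_J²) = sin(π/191) = 0.01645.
[ω*] 2 ÷ (1 + 0.01645) = 2 ÷ 1.01645 = 1.9676.
ρ(B_{ω*}) = ω*−1 = 0.9676

ω* = 1.9676, ρ_SOR = 0.9676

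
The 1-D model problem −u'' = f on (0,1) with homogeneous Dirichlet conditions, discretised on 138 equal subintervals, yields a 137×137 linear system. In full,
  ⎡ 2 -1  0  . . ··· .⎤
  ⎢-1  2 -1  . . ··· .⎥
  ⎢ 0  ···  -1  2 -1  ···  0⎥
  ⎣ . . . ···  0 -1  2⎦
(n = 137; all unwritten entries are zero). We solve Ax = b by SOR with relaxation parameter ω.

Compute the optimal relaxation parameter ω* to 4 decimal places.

ρ_J = max_k |cos(kπ/138)| = cos(π/138) = 0.9997
√(1 − cos²(π/138)) = sin(π/138) ≈ 0.02276.
ω* = 2/(1+0.02276) = 1.9555
At ω = 1.9555 every |λ(B_ω)| = ω−1, so ρ_SOR = 0.9555.

ω* = 1.9555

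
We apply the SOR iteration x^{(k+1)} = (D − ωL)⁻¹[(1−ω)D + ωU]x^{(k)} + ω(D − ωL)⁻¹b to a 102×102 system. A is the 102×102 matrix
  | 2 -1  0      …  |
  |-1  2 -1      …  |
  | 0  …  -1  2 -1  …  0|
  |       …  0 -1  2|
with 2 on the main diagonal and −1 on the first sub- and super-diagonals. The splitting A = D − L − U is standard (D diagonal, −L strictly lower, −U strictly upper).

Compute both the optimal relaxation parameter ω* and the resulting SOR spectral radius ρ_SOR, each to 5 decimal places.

ω* = 1.94081, ρ_SOR = 0.94081

[ρ_J] n=102: ρ(B_J) = cos(π/(n+1)) = cos(π/103) = 0.99953.
1 − cos²(π/103) = sin²(π/103) ⇒ √(1−ρ_J²) = sin(π/103) = 0.030496.
ω* = 2/(1+0.030496) = 1.94081
ρ_SOR = ω* − 1 = 1.94081 − 1 = 0.94081.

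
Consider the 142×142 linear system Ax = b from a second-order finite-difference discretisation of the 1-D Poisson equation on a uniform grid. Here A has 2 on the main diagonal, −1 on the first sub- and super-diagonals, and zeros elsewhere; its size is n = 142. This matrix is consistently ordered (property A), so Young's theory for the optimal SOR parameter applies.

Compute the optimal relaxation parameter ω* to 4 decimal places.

[ρ_J] n=142: ρ(B_J) = cos(π/(n+1)) = cos(π/143) = 0.9998.
√(1−ρ_J²) simplifies to sin(π/143) = 0.02197.
Then 2/(1+√(1−ρ_J²)) = 2/(1+0.02197); ω* = 2/1.02197 = 1.9570.
ρ_SOR = ω* − 1 = 1.9570 − 1 = 0.9570.

ω* = 1.9570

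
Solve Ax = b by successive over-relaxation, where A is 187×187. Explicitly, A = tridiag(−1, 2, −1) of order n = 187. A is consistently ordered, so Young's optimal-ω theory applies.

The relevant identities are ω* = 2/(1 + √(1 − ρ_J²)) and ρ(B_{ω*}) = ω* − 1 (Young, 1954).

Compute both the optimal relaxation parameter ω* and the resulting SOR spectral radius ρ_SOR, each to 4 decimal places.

ω* = 1.9671, ρ_SOR = 0.9671

½·tridiag(1,0,1) at n=187: λ_k = cos(kπ/188); max |λ| at k=1 ⇒ ρ_J = cos(π/188) ≈ 0.9999.
√(1−ρ_J²) simplifies to sin(π/188) = 0.01671.
[ω*] 2 ÷ (1 + 0.01671) = 2 ÷ 1.01671 = 1.9671.
and ρ(B_{ω*}) = 1.9671 − 1 = 0.9671.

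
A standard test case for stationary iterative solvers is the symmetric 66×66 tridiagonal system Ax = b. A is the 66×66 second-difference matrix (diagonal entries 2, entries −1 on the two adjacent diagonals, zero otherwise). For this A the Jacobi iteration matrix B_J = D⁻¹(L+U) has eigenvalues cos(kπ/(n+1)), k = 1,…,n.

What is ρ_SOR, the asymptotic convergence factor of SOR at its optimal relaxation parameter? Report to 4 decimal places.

½·tridiag(1,0,1) at n=66: λ_k = cos(kπ/67); max |λ| at k=1 ⇒ ρ_J = cos(π/67) ≈ 0.9989.
√(1−ρ_J²) simplifies to sin(π/67) = 0.04687.
Young: ω* = 2/(1+√(1−ρ_J²)) = 2/(1+0.04687) = 2/1.04687 = 1.9105.
ρ_SOR = ω* − 1 = 1.9105 − 1 = 0.9105.

ρ_SOR = 0.9105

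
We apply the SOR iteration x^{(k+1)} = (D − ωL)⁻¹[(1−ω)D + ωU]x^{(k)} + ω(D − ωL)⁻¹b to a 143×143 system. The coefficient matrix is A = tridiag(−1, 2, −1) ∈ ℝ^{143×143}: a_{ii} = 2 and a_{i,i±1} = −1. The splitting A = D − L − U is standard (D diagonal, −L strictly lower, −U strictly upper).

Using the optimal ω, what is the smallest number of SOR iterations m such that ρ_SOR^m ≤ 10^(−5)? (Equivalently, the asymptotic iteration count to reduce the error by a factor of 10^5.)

m = 264

[ρ_J] n=143: ρ(B_J) = cos(π/(n+1)) = cos(π/144) = 0.9997620.
root = sin(π/144) = 0.0218149  (since 1−cos² = sin²).
ω* = 2/(1 + 0.0218149) = 2/1.0218149 = 1.9573017.
[ρ_SOR] ω* − 1 = 0.9573017.
Need (0.9573017)^m ≤ 10^(−5): m ≥ 5·ln10/|ln 0.9573017| = 11.5129/0.0436367 = 263.835 ⇒ m = 264.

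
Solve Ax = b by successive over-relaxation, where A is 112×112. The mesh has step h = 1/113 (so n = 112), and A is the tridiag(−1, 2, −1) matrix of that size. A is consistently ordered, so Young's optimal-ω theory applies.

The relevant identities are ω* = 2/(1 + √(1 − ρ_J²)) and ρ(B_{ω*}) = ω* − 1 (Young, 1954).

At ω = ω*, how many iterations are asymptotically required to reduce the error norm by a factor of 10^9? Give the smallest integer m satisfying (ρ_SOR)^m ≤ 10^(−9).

n=112: λ(B_J) = 1 − λ(A)/2 = cos(kπ/113); k=1 gives ρ_J = 0.9996136.
root = sin(π/113) = 0.0277981  (since 1−cos² = sin²).
ω* = 2/(1 + 0.0277981) = 2/1.0277981 = 1.9459075.
Hence ρ(B_{ω*}) = 1.9459075 − 1 = 0.9459075.
m ≥ 9·ln10 / (−ln 0.9459075) = 372.651; smallest integer m = 373.

m = 373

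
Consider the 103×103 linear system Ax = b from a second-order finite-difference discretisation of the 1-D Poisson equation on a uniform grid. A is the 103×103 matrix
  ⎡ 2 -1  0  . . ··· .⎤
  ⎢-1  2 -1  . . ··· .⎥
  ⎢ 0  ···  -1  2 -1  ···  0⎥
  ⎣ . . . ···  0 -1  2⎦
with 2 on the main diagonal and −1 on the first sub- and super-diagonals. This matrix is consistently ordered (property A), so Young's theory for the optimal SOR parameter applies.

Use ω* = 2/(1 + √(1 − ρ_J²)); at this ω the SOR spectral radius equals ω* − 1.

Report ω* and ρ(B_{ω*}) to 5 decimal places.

ω* = 1.94136, ρ_SOR = 0.94136

n=103: λ(B_J) = 1 − λ(A)/2 = cos(kπ/104); k=1 gives ρ_J = 0.99954.
√(1−ρ_J²) = |sin(π/104)| = 0.030203
Young: ω* = 2/(1+√(1−ρ_J²)) = 2/(1+0.030203) = 2/1.030203 = 1.94136.
ρ_SOR = ω* − 1 ≈ 0.94136.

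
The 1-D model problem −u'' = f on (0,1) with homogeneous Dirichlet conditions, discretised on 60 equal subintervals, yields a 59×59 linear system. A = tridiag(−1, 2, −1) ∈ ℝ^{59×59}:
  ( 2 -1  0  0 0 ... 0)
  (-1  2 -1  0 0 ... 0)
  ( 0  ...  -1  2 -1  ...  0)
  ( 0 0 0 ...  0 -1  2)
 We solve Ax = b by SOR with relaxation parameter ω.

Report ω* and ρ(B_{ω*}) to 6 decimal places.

ρ_J = max_k |cos(kπ/60)| = cos(π/60) = 0.998630
√(1−ρ_J²) = |sin(π/60)| = 0.0523360
ω* = 2/(1+0.0523360) = 1.900534
ρ_SOR = ω* − 1 = 1.900534 − 1 = 0.900534.

ω* = 1.900534, ρ_SOR = 0.900534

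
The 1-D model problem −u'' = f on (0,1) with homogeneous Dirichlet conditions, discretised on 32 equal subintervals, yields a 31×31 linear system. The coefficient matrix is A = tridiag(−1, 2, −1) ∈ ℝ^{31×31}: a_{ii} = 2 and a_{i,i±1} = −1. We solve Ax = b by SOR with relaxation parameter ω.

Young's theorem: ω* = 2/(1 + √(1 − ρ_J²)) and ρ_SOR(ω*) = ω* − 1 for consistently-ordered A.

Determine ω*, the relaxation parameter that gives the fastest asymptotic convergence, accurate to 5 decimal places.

B_J for the 31×31 system has eigenvalues cos(kπ/32); ρ_J = cos(π/32) = 0.99518.
√(1−ρ_J²) = |sin(π/32)| = 0.098017
ω* = 2/(1+0.098017) = 1.82147
[ρ_SOR] ω* − 1 = 0.82147.

ω* = 1.82147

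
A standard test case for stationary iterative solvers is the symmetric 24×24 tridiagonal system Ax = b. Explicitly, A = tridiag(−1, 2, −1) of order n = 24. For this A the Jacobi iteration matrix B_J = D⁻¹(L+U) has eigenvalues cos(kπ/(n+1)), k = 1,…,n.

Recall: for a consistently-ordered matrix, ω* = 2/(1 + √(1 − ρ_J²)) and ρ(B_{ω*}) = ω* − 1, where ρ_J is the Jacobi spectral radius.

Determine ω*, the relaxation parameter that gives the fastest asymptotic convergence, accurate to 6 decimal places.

ω* = 1.777251

[ρ_J] n=24: ρ(B_J) = cos(π/(n+1)) = cos(π/25) = 0.992115.
root = sin(π/25) = 0.1253332  (since 1−cos² = sin²).
So ω* = 2/1.1253332 = 1.777251 (Young).
ρ_SOR = ω* − 1 = 1.777251 − 1 = 0.777251.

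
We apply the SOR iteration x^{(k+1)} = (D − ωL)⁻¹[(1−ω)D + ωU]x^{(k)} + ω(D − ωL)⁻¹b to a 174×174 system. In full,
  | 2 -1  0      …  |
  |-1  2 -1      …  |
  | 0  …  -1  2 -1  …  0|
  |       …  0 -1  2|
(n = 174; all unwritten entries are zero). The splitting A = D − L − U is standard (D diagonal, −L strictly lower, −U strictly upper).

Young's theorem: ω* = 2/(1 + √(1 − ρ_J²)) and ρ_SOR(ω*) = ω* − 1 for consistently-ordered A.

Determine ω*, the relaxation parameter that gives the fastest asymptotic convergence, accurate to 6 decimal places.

ω* = 1.964731

With n=174, ρ(Jacobi) = cos(π/175) = 0.999839.
1 − cos²(π/175) = sin²(π/175) ⇒ √(1−ρ_J²) = sin(π/175) = 0.0179510.
ω* = 2 / (1 + 0.0179510) = 2 / 1.0179510 ≈ 1.964731.
ρ_SOR = ω* − 1 ≈ 0.964731.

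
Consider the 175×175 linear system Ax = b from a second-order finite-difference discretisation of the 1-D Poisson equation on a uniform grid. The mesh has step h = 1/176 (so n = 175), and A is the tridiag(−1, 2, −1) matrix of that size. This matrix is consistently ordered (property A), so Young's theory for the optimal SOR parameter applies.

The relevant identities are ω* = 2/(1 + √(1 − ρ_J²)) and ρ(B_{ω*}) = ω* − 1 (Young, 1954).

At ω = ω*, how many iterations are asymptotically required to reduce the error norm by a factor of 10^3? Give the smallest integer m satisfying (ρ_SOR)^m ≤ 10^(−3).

B_J for the 175×175 system has eigenvalues cos(kπ/176); ρ_J = cos(π/176) = 0.9998407.
√(1 − cos²(π/176)) = sin(π/176) ≈ 0.0178490.
So ω* = 2/1.0178490 = 1.9649280 (Young).
ρ_SOR = ω* − 1 = 1.9649280 − 1 = 0.9649280.
3·ln10 = 6.90776; −ln(0.9649280) = 0.0357018; m = ⌈6.90776/0.0357018⌉ = ⌈193.485⌉ = 194.

m = 194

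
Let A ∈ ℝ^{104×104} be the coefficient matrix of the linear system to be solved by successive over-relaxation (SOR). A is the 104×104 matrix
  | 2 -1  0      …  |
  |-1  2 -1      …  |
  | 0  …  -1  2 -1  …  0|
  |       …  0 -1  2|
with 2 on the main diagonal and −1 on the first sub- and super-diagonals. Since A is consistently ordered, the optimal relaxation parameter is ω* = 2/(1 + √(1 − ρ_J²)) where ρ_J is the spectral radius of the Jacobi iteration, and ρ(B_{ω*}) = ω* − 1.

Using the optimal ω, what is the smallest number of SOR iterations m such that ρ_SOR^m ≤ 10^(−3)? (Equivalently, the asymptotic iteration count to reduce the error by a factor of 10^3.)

[ρ_J] n=104: ρ(B_J) = cos(π/(n+1)) = cos(π/105) = 0.9995524.
1 − cos²(π/105) = sin²(π/105) ⇒ √(1−ρ_J²) = sin(π/105) = 0.0299155.
[ω*] 2 ÷ (1 + 0.0299155) = 2 ÷ 1.0299155 = 1.9419069.
[ρ_SOR] ω* − 1 = 0.9419069.
3·ln10 = 6.90776; −ln(0.9419069) = 0.0598488; m = ⌈6.90776/0.0598488⌉ = ⌈115.420⌉ = 116.

m = 116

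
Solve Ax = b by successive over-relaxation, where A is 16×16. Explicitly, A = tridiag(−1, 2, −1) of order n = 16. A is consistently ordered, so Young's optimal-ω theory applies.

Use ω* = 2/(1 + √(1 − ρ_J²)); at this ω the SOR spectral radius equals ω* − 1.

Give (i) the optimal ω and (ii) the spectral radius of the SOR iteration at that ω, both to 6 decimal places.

ω* = 1.689547, ρ_SOR = 0.689547

With n=16, ρ(Jacobi) = cos(π/17) = 0.982973.
√(1−ρ_J²) simplifies to sin(π/17) = 0.1837495.
So ω* = 2/1.1837495 = 1.689547 (Young).
ρ(B_{ω*}) = ω*−1 = 0.689547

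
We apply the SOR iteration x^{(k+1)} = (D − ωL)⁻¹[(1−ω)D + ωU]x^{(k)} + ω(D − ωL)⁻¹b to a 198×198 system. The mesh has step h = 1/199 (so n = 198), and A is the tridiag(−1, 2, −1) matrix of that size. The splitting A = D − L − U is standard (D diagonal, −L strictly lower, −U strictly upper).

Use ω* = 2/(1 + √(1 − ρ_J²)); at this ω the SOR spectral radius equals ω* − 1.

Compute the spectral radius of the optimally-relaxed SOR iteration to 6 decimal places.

ρ_SOR = 0.968918

With n=198, ρ(Jacobi) = cos(π/199) = 0.999875.
1 − cos²(π/199) = sin²(π/199) ⇒ √(1−ρ_J²) = sin(π/199) = 0.0157862.
Then 2/(1+√(1−ρ_J²)) = 2/(1+0.0157862); ω* = 2/1.0157862 = 1.968918.
Hence ρ(B_{ω*}) = 1.968918 − 1 = 0.968918.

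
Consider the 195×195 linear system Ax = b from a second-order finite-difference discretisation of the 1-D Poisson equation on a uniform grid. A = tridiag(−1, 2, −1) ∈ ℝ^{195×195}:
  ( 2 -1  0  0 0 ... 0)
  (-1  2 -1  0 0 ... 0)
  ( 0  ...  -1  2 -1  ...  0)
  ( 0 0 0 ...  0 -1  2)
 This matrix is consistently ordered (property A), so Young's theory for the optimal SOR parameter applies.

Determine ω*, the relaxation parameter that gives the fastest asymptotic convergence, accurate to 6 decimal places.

½·tridiag(1,0,1) at n=195: λ_k = cos(kπ/196); max |λ| at k=1 ⇒ ρ_J = cos(π/196) ≈ 0.999872.
√(1 − cos²(π/196)) = sin(π/196) ≈ 0.0160278.
Young: ω* = 2/(1+√(1−ρ_J²)) = 2/(1+0.0160278) = 2/1.0160278 = 1.968450.
ρ(B_{ω*}) = ω*−1 = 0.968450

ω* = 1.968450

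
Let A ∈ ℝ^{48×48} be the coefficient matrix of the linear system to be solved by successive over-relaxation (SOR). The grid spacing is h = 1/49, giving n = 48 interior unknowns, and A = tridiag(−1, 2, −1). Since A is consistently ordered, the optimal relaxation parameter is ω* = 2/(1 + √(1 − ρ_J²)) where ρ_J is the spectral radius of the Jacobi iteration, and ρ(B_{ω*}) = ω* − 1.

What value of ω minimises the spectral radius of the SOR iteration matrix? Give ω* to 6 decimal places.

ω* = 1.879575

ρ_J = max_k |cos(kπ/49)| = cos(π/49) = 0.997945
root = sin(π/49) = 0.0640702  (since 1−cos² = sin²).
ω* = 2/(1 + 0.0640702) = 2/1.0640702 = 1.879575.
ρ_SOR = ω* − 1 = 1.879575 − 1 = 0.879575.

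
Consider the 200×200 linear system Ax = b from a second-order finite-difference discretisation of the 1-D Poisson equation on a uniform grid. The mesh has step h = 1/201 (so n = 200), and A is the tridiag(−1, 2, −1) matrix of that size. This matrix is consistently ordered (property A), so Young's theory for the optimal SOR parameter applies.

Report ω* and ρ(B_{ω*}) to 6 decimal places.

ω* = 1.969223, ρ_SOR = 0.969223

n=200: λ(B_J) = 1 − λ(A)/2 = cos(kπ/201); k=1 gives ρ_J = 0.999878.
root = sin(π/201) = 0.0156292  (since 1−cos² = sin²).
ω* = 2/(1 + 0.0156292) = 2/1.0156292 = 1.969223.
and ρ(B_{ω*}) = 1.969223 − 1 = 0.969223.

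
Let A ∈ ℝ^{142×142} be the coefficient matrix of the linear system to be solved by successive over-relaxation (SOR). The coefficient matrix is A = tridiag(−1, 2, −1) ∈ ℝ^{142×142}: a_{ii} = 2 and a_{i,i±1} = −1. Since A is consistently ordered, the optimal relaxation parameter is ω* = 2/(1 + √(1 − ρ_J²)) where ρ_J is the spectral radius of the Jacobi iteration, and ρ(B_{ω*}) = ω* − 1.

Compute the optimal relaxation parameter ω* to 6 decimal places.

ω* = 1.957010

B_J for the 142×142 system has eigenvalues cos(kπ/143); ρ_J = cos(π/143) = 0.999759.
1 − cos²(π/143) = sin²(π/143) ⇒ √(1−ρ_J²) = sin(π/143) = 0.0219674.
[ω*] 2 ÷ (1 + 0.0219674) = 2 ÷ 1.0219674 = 1.957010.
ρ(B_{ω*}) = ω*−1 = 0.957010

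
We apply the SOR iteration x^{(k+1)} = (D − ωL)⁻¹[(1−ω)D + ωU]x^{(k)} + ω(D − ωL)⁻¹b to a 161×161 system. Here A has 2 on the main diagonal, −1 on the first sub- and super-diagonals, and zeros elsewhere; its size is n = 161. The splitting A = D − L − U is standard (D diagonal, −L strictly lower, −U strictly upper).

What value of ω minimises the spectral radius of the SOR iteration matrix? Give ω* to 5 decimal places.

ρ_J = max_k |cos(kπ/162)| = cos(π/162) = 0.99981
√(1−ρ_J²) simplifies to sin(π/162) = 0.019391.
ω* = 2 / (1 + 0.019391) = 2 / 1.019391 ≈ 1.96196.
ρ_SOR = ω* − 1 = 1.96196 − 1 = 0.96196.

ω* = 1.96196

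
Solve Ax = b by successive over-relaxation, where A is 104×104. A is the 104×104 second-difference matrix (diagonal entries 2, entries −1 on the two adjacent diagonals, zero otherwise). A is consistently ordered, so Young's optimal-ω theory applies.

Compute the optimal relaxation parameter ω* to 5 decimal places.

ρ_J = max_k |cos(kπ/105)| = cos(π/105) = 0.99955
1 − cos²(π/105) = sin²(π/105) ⇒ √(1−ρ_J²) = sin(π/105) = 0.029915.
ω* = 2/(1+0.029915) = 1.94191
Hence ρ(B_{ω*}) = 1.94191 − 1 = 0.94191.

ω* = 1.94191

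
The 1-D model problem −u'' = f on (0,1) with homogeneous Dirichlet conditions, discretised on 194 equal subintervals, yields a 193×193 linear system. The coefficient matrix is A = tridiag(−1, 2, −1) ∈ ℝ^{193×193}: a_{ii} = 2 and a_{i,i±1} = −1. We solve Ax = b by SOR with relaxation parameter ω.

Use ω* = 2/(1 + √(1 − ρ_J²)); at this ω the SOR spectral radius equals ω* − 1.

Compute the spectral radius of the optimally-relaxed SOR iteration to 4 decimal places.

With n=193, ρ(Jacobi) = cos(π/194) = 0.9999.
1 − cos²(π/194) = sin²(π/194) ⇒ √(1−ρ_J²) = sin(π/194) = 0.01619.
[ω*] 2 ÷ (1 + 0.01619) = 2 ÷ 1.01619 = 1.9681.
and ρ(B_{ω*}) = 1.9681 − 1 = 0.9681.

ρ_SOR = 0.9681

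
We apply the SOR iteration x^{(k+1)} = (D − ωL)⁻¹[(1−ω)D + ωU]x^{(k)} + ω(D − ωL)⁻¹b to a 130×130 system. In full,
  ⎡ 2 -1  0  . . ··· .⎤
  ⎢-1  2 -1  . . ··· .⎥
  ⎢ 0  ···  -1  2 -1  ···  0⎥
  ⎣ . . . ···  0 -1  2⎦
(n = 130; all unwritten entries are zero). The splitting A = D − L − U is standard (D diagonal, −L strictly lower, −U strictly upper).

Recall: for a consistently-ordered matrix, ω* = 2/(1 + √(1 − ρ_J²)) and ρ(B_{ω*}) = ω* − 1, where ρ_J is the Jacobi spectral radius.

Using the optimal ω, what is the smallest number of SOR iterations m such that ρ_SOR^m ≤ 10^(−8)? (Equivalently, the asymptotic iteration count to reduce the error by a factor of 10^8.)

With n=130, ρ(Jacobi) = cos(π/131) = 0.9997125.
√(1−ρ_J²) simplifies to sin(π/131) = 0.0239793.
ω* = 2/(1 + 0.0239793) = 2/1.0239793 = 1.9531645.
and ρ(B_{ω*}) = 1.9531645 − 1 = 0.9531645.
(0.9531645)^m ≤ 10^{−8}  ⇒  m·ln(0.9531645) ≤ −8·ln10  ⇒  m ≥ 384.022  ⇒  m = 385

m = 385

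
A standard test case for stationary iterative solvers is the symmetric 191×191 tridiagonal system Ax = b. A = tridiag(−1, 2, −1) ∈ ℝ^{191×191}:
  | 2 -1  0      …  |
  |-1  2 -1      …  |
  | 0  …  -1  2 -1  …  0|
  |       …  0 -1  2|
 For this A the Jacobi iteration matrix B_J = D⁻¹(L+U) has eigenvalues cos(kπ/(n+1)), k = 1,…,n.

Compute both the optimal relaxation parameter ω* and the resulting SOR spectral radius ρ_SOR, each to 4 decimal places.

ω* = 1.9678, ρ_SOR = 0.9678

[ρ_J] n=191: ρ(B_J) = cos(π/(n+1)) = cos(π/192) = 0.9999.
√(1−ρ_J²) = |sin(π/192)| = 0.01636
Young: ω* = 2/(1+√(1−ρ_J²)) = 2/(1+0.01636) = 2/1.01636 = 1.9678.
ρ(B_{ω*}) = ω*−1 = 0.9678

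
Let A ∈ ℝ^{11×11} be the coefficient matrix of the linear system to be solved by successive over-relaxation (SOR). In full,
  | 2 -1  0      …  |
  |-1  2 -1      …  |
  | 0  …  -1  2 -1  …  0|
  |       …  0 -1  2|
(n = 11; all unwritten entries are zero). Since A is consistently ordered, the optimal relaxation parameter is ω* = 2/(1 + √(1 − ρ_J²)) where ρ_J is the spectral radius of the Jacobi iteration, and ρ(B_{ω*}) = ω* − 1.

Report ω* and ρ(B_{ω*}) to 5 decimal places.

spectrum of D⁻¹(L+U) = {cos(kπ/12) : 1≤k≤11}; ρ_J = cos(π/12) = 0.96593.
√(1 − cos²(π/12)) = sin(π/12) ≈ 0.258819.
ω* = 2 / (1 + 0.258819) = 2 / 1.258819 ≈ 1.58879.
Hence ρ(B_{ω*}) = 1.58879 − 1 = 0.58879.

ω* = 1.58879, ρ_SOR = 0.58879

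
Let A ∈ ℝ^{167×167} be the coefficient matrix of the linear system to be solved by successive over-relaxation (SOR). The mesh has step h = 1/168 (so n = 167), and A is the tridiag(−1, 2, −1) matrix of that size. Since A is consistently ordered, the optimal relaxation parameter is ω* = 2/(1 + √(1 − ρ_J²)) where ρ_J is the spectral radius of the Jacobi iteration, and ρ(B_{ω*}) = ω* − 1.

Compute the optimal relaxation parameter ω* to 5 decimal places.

spectrum of D⁻¹(L+U) = {cos(kπ/168) : 1≤k≤167}; ρ_J = cos(π/168) = 0.99983.
1 − cos²(π/168) = sin²(π/168) ⇒ √(1−ρ_J²) = sin(π/168) = 0.018699.
ω* = 2/(1+0.018699) = 1.96329
ρ_SOR = ω* − 1 ≈ 0.96329.

ω* = 1.96329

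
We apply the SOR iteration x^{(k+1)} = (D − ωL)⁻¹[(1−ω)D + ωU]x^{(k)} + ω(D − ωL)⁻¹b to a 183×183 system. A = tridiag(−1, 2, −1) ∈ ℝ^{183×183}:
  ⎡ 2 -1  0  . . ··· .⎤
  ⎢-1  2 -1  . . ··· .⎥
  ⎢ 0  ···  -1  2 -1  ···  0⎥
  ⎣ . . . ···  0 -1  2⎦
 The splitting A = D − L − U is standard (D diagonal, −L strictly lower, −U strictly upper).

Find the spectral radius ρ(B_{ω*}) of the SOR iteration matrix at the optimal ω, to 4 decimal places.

½·tridiag(1,0,1) at n=183: λ_k = cos(kπ/184); max |λ| at k=1 ⇒ ρ_J = cos(π/184) ≈ 0.9999.
root = sin(π/184) = 0.01707  (since 1−cos² = sin²).
Then 2/(1+√(1−ρ_J²)) = 2/(1+0.01707); ω* = 2/1.01707 = 1.9664.
ρ_SOR = ω* − 1 = 1.9664 − 1 = 0.9664.

ρ_SOR = 0.9664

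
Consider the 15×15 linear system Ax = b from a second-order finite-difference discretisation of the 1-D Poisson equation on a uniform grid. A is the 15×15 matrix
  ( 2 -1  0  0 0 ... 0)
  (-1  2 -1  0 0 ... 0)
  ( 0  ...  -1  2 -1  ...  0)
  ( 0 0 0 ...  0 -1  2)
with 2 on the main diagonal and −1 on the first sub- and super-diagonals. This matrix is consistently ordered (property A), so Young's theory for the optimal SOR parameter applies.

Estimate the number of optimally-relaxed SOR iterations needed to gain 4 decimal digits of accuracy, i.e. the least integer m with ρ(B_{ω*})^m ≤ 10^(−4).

½·tridiag(1,0,1) at n=15: λ_k = cos(kπ/16); max |λ| at k=1 ⇒ ρ_J = cos(π/16) ≈ 0.9807853.
1 − cos²(π/16) = sin²(π/16) ⇒ √(1−ρ_J²) = sin(π/16) = 0.1950903.
Then 2/(1+√(1−ρ_J²)) = 2/(1+0.1950903); ω* = 2/1.1950903 = 1.6735137.
At ω = 1.6735137 every |λ(B_ω)| = ω−1, so ρ_SOR = 0.6735137.
For 4 digits: m = 4·ln10 / (−ln 0.6735137) = 9.21034/0.395247 = 23.303; round up → m = 24.

m = 24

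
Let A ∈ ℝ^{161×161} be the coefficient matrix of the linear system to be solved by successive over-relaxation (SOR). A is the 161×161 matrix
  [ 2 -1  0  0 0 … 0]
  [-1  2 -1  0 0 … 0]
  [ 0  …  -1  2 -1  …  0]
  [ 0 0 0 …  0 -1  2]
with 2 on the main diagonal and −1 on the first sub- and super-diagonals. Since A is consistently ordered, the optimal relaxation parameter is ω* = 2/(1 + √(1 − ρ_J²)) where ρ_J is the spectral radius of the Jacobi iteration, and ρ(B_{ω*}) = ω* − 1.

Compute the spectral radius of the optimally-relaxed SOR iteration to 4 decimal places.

ρ_SOR = 0.9620

½·tridiag(1,0,1) at n=161: λ_k = cos(kπ/162); max |λ| at k=1 ⇒ ρ_J = cos(π/162) ≈ 0.9998.
1 − cos²(π/162) = sin²(π/162) ⇒ √(1−ρ_J²) = sin(π/162) = 0.01939.
So ω* = 2/1.01939 = 1.9620 (Young).
ρ_SOR = ω* − 1 ≈ 0.9620.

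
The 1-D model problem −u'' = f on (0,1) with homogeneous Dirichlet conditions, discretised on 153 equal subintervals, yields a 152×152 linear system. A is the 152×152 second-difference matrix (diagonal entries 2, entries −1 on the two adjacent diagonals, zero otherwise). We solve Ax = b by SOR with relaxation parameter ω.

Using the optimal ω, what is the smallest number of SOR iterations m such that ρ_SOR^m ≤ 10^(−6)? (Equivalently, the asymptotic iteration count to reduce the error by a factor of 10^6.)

With n=152, ρ(Jacobi) = cos(π/153) = 0.9997892.
√(1 − cos²(π/153)) = sin(π/153) ≈ 0.0205318.
ω* = 2/(1+0.0205318) = 1.9597625
Hence ρ(B_{ω*}) = 1.9597625 − 1 = 0.9597625.
(0.9597625)^m ≤ 10^{−6}  ⇒  m·ln(0.9597625) ≤ −6·ln10  ⇒  m ≥ 336.394  ⇒  m = 337

m = 337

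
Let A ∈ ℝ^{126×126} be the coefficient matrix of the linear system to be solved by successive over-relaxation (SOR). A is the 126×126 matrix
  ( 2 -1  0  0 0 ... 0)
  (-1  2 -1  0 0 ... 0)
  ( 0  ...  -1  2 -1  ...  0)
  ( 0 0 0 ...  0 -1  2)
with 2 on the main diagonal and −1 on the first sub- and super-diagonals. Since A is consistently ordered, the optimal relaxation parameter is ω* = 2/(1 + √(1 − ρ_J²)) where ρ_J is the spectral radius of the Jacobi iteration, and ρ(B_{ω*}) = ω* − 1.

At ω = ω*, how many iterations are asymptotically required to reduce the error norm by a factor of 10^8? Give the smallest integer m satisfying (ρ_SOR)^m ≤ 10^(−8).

m = 373

With n=126, ρ(Jacobi) = cos(π/127) = 0.9996941.
√(1 − cos²(π/127)) = sin(π/127) ≈ 0.0247344.
ω* = 2/(1+0.0247344) = 1.9517252
ρ_SOR = ω* − 1 ≈ 0.9517252.
m ≥ 8·ln10 / (−ln 0.9517252) = 372.294; smallest integer m = 373.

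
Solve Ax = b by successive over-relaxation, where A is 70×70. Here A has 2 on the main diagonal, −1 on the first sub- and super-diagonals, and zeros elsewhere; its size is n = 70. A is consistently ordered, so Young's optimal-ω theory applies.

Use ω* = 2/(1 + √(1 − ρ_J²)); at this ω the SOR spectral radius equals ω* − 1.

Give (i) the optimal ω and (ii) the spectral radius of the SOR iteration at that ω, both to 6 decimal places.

ω* = 1.915281, ρ_SOR = 0.915281

With n=70, ρ(Jacobi) = cos(π/71) = 0.999021.
√(1−ρ_J²) = |sin(π/71)| = 0.0442333
ω* = 2 / (1 + 0.0442333) = 2 / 1.0442333 ≈ 1.915281.
ρ(B_{ω*}) = ω*−1 = 0.915281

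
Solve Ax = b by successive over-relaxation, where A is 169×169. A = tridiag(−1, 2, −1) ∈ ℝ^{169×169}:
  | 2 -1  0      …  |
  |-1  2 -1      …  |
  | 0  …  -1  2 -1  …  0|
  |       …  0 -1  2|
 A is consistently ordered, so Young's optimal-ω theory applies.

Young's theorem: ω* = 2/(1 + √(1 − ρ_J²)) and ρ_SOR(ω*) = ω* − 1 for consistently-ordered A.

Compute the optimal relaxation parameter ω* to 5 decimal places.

spectrum of D⁻¹(L+U) = {cos(kπ/170) : 1≤k≤169}; ρ_J = cos(π/170) = 0.99983.
√(1 − cos²(π/170)) = sin(π/170) ≈ 0.018479.
[ω*] 2 ÷ (1 + 0.018479) = 2 ÷ 1.018479 = 1.96371.
ρ_SOR = ω* − 1 ≈ 0.96371.

ω* = 1.96371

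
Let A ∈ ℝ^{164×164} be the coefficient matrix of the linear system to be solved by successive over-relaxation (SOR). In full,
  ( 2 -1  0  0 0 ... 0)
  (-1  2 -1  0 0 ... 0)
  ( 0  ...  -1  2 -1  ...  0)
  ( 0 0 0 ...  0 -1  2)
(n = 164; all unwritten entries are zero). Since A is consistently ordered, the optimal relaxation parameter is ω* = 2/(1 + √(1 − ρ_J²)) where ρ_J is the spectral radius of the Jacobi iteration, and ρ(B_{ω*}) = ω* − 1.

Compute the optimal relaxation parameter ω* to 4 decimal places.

ω* = 1.9626

spectrum of D⁻¹(L+U) = {cos(kπ/165) : 1≤k≤164}; ρ_J = cos(π/165) = 0.9998.
√(1 − cos²(π/165)) = sin(π/165) ≈ 0.01904.
Young: ω* = 2/(1+√(1−ρ_J²)) = 2/(1+0.01904) = 2/1.01904 = 1.9626.
[ρ_SOR] ω* − 1 = 0.9626.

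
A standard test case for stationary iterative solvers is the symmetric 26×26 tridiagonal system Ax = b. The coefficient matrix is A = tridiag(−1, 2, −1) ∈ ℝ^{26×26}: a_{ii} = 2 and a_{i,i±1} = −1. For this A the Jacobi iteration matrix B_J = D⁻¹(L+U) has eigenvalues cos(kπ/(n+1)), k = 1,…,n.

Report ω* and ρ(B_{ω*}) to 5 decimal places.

ω* = 1.79197, ρ_SOR = 0.79197

n=26: λ(B_J) = 1 − λ(A)/2 = cos(kπ/27); k=1 gives ρ_J = 0.99324.
√(1−ρ_J²) = |sin(π/27)| = 0.116093
So ω* = 2/1.116093 = 1.79197 (Young).
[ρ_SOR] ω* − 1 = 0.79197.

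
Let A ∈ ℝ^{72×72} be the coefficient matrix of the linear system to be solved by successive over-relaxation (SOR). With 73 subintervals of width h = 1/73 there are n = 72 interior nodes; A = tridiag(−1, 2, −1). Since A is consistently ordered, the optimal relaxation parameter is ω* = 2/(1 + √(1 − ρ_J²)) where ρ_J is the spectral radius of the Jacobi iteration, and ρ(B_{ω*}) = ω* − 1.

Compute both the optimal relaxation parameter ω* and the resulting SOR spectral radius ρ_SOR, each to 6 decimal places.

ω* = 1.917505, ρ_SOR = 0.917505

B_J for the 72×72 system has eigenvalues cos(kπ/73); ρ_J = cos(π/73) = 0.999074.
√(1 − cos²(π/73)) = sin(π/73) ≈ 0.0430222.
ω* = 2 / (1 + 0.0430222) = 2 / 1.0430222 ≈ 1.917505.
ρ_SOR = ω* − 1 ≈ 0.917505.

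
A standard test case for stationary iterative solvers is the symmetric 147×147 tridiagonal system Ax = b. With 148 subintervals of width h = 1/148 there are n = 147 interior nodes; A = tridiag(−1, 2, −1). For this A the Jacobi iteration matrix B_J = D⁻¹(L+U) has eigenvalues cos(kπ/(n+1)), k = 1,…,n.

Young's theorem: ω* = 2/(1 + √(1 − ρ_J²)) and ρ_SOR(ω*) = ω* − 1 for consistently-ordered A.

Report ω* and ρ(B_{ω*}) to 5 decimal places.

ρ_J = max_k |cos(kπ/148)| = cos(π/148) = 0.99977
√(1−ρ_J²) = |sin(π/148)| = 0.021225
[ω*] 2 ÷ (1 + 0.021225) = 2 ÷ 1.021225 = 1.95843.
ρ(B_{ω*}) = ω*−1 = 0.95843

ω* = 1.95843, ρ_SOR = 0.95843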